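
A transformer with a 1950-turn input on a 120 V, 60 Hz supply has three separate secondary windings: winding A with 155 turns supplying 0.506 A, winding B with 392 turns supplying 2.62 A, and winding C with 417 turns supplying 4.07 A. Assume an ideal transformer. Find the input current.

I_in ≈ 1.44 A

V_A = 120 × 155/1950 = 9.5385 V; V_B = 120 × 392/1950 = 24.123 V; V_C = 120 × 417/1950 = 25.662 V.
P_out = V_A I_A + V_B I_B + V_C I_C = 9.5385×0.506 + 24.123×2.62 + 25.662×4.07 = 4.8265 + 63.202 + 104.44 = 172.47 W.
Ideal ⇒ P_in = P_out, so I_in = P_out/V_in = 172.47/120 = 1.44 A.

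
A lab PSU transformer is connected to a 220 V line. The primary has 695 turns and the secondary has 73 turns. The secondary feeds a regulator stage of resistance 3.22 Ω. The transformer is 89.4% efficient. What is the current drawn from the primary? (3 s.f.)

I_p ≈ 0.843 A

V_s = 220 × 73/695 = 23.108 V.
I_s = V_s/R = 23.108/3.22 = 7.1764 A.
P_out = V_s I_s = 23.108 × 7.1764 = 165.83 W.
P_in = P_out/η = 165.83/0.894 = 185.49 W.
I_p = P_in/V_p = 185.49/220 = 0.843 A.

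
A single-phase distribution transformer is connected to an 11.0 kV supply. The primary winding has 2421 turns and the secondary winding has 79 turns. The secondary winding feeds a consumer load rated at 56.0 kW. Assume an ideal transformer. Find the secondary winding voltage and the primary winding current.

V_s ≈ 359 V, I_p ≈ 5.09 A

V_s = V_p × N_s/N_p = 11000 × 79/2421 = 358.94 V.
I_s = P/V_s = 56000/358.94 = 156.01 A.
I_p = I_s × N_s/N_p = 156.01 × 79/2421 = 5.09 A.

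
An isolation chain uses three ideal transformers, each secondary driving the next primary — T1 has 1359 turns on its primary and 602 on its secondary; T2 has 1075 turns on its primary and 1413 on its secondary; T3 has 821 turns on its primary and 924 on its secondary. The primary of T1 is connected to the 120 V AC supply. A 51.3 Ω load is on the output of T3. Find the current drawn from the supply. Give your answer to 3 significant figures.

Secondary of T1: V = 120.00 × 602/1359 = 53.157 V.
Secondary of T2: V = 53.157 × 1413/1075 = 69.870 V.
Secondary of T3: V = 69.870 × 924/821 = 78.636 V.
I_load = 78.636/51.3 = 1.5329 A, so P_out = 78.636 × 1.5329 = 120.54 W.
All ideal ⇒ P_in = P_out, so I_supply = 120.54/120 = 1.00 A.

I_supply ≈ 1.00 A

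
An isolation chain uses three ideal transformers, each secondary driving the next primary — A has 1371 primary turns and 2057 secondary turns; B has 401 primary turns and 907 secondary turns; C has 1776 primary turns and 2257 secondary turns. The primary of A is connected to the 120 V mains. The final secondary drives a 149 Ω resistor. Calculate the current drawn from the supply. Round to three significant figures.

Secondary of A: V = 120.00 × 2057/1371 = 180.04 V.
Secondary of B: V = 180.04 × 907/401 = 407.23 V.
Secondary of C: V = 407.23 × 2257/1776 = 517.52 V.
I_load = 517.52/149 = 3.4733 A, so P_out = 517.52 × 3.4733 = 1797.5 W.
All ideal ⇒ P_in = P_out, so I_supply = 1797.5/120 = 15.0 A.

I_supply ≈ 15.0 A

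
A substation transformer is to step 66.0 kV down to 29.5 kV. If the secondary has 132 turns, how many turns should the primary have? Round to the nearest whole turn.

N_p = 295 turns

N_p/N_s = V_p/V_s, so N_p = 132 × 66000/29500 = 295.3 ≈ 295 turns.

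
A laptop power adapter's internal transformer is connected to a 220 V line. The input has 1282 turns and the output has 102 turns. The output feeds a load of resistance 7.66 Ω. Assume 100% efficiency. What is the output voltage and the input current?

V_out ≈ 17.5 V, I_in ≈ 0.182 A

V_out = V_in × N_out/N_in = 220 × 102/1282 = 17.504 V.
I_out = V_out/R = 17.504/7.66 = 2.2851 A.
I_in = I_out × N_out/N_in = 2.2851 × 102/1282 = 0.182 A.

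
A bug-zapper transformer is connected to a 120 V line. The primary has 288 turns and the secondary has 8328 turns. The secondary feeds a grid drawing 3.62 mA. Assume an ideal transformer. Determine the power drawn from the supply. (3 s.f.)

P ≈ 12.6 W

I_p = I_s × N_s/N_p = 0.00362 × 8328/288 = 0.10468 A.
P = V_p I_p = 120 × 0.10468 = 12.6 W.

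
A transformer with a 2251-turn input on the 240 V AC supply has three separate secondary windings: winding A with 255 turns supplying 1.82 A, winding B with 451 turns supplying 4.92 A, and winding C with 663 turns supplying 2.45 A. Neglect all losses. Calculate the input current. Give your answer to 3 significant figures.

I_in ≈ 1.91 A

V_A = 240 × 255/2251 = 27.188 V; V_B = 240 × 451/2251 = 48.085 V; V_C = 240 × 663/2251 = 70.689 V.
P_out = V_A I_A + V_B I_B + V_C I_C = 27.188×1.82 + 48.085×4.92 + 70.689×2.45 = 49.482 + 236.58 + 173.19 = 459.25 W.
Ideal ⇒ P_in = P_out, so I_in = P_out/V_in = 459.25/240 = 1.91 A.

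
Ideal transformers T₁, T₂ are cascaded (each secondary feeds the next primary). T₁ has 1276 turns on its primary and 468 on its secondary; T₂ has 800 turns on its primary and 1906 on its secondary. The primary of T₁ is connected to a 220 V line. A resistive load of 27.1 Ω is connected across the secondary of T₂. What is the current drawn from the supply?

I_supply ≈ 6.20 A

After T₁: V = 220.00 × 468/1276 = 80.690 V.
After T₂: V = 80.690 × 1906/800 = 192.24 V.
I_load = 192.24/27.1 = 7.0938 A, so P_out = 192.24 × 7.0938 = 1363.7 W.
All ideal ⇒ P_in = P_out, so I_supply = 1363.7/220 = 6.20 A.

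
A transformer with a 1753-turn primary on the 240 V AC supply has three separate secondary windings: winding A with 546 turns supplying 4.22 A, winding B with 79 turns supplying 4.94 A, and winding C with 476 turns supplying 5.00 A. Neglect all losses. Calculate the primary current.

I_p ≈ 2.89 A

V_A = 240 × 546/1753 = 74.752 V; V_B = 240 × 79/1753 = 10.816 V; V_C = 240 × 476/1753 = 65.168 V.
P_out = V_A I_A + V_B I_B + V_C I_C = 74.752×4.22 + 10.816×4.94 + 65.168×5.00 = 315.45 + 53.430 + 325.84 = 694.72 W.
Ideal ⇒ P_in = P_out, so I_p = P_out/V_p = 694.72/240 = 2.89 A.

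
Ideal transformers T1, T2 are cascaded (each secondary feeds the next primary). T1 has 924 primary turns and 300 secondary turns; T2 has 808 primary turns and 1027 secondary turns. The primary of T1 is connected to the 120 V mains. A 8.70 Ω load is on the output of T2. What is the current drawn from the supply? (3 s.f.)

I_supply ≈ 2.35 A

Secondary of T1: V = 120.00 × 300/924 = 38.961 V.
Secondary of T2: V = 38.961 × 1027/808 = 49.521 V.
I_load = 49.521/8.70 = 5.6921 A, so P_out = 49.521 × 5.6921 = 281.88 W.
All ideal ⇒ P_in = P_out, so I_supply = 281.88/120 = 2.35 A.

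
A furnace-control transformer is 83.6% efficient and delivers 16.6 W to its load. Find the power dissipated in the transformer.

P_loss ≈ 3.26 W

P_in = P_out/η = 16.6/0.836 = 19.8565 W.
P_loss = P_in − P_out = 19.8565 − 16.6 = 3.26 W.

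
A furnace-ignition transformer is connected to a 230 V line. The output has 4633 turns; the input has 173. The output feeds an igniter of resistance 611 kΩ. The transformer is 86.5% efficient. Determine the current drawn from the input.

V_out = 230 × 4633/173 = 6159.5 V.
I_out = V_out/R = 6159.5/611000 = 0.010081 A.
P_out = V_out I_out = 6159.5 × 0.010081 = 62.094 W.
P_in = P_out/η = 62.094/0.865 = 71.785 W.
I_in = P_in/V_in = 71.785/230 = 0.312 A.

I_in ≈ 0.312 A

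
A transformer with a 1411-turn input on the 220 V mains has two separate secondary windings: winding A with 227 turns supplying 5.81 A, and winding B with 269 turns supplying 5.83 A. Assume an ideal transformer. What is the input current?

V_A = 220 × 227/1411 = 35.393 V; V_B = 220 × 269/1411 = 41.942 V.
P_out = V_A I_A + V_B I_B = 35.393×5.81 + 41.942×5.83 = 205.64 + 244.52 = 450.16 W.
Ideal ⇒ P_in = P_out, so I_in = P_out/V_in = 450.16/220 = 2.05 A.

I_in ≈ 2.05 A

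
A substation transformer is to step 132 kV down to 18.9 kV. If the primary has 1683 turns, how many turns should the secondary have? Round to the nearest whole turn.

N_s/N_p = V_s/V_p, so N_s = 1683 × 18900/132000 = 241.0 ≈ 241 turns.

N_s = 241 turns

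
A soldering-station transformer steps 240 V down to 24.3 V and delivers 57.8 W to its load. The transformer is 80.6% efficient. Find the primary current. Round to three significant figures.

I_p ≈ 0.299 A

P_in = P_out/η = 57.8/0.806 = 71.712 W.
I_p = P_in/V_p = 71.712/240 = 0.299 A.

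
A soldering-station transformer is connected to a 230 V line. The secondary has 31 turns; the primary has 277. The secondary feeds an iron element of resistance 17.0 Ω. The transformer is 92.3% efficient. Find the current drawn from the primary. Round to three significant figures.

V_s = 230 × 31/277 = 25.740 V.
I_s = V_s/R = 25.740/17.0 = 1.5141 A.
P_out = V_s I_s = 25.740 × 1.5141 = 38.974 W.
P_in = P_out/η = 38.974/0.923 = 42.225 W.
I_p = P_in/V_p = 42.225/230 = 0.184 A.

I_p ≈ 0.184 A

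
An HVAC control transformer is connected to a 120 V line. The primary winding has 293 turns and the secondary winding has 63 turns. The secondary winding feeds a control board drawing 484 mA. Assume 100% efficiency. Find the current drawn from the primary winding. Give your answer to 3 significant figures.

I_p ≈ 0.104 A

For an ideal transformer I_p N_p = I_s N_s, so I_p = 0.484 × 63/293 = 0.104 A.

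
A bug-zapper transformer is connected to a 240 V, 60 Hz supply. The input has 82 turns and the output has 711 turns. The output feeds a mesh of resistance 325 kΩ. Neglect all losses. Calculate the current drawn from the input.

V_out = V_in × N_out/N_in = 240 × 711/82 = 2081.0 V.
I_out = V_out/R = 2081.0/325000 = 0.0064030 A.
For an ideal transformer I_in N_in = I_out N_out, so I_in = 0.0064030 × 711/82 = 0.0555 A.

I_in ≈ 0.0555 A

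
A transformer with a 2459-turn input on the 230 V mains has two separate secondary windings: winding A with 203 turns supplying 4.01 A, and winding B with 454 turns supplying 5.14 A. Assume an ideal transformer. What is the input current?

I_in ≈ 1.28 A

V_A = 230 × 203/2459 = 18.987 V; V_B = 230 × 454/2459 = 42.464 V.
P_out = V_A I_A + V_B I_B = 18.987×4.01 + 42.464×5.14 = 76.139 + 218.27 = 294.41 W.
Ideal ⇒ P_in = P_out, so I_in = P_out/V_in = 294.41/230 = 1.28 A.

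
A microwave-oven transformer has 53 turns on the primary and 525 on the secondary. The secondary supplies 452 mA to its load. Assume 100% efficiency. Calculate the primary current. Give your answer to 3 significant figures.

For an ideal transformer I_p/I_s = N_s/N_p, so I_p = 0.452 × 525/53 = 4.48 A.

I_p ≈ 4.48 A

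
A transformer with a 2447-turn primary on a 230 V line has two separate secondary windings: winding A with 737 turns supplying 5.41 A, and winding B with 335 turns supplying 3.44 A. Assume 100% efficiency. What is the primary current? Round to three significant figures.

I_p ≈ 2.10 A

V_A = 230 × 737/2447 = 69.273 V; V_B = 230 × 335/2447 = 31.488 V.
P_out = V_A I_A + V_B I_B = 69.273×5.41 + 31.488×3.44 = 374.76 + 108.32 = 483.08 W.
Ideal ⇒ P_in = P_out, so I_p = P_out/V_p = 483.08/230 = 2.10 A.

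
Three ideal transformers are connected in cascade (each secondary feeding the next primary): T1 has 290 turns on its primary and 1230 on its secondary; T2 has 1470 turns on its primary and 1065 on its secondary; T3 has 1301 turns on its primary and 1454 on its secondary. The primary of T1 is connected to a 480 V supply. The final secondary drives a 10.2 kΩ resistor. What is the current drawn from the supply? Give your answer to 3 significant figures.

After T1: V = 480.00 × 1230/290 = 2035.9 V.
After T2: V = 2035.9 × 1065/1470 = 1475.0 V.
After T3: V = 1475.0 × 1454/1301 = 1648.4 V.
I_load = 1648.4/10200 = 0.16161 A, so P_out = 1648.4 × 0.16161 = 266.40 W.
All ideal ⇒ P_in = P_out, so I_supply = 266.40/480 = 0.555 A.

I_supply ≈ 0.555 A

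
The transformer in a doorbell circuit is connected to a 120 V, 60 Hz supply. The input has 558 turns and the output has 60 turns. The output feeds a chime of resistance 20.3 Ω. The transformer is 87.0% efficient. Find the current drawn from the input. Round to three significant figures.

V_out = 120 × 60/558 = 12.903 V.
I_out = V_out/R = 12.903/20.3 = 0.63563 A.
P_out = V_out I_out = 12.903 × 0.63563 = 8.2016 W.
P_in = P_out/η = 8.2016/0.870 = 9.4272 W.
I_in = P_in/V_in = 9.4272/120 = 0.0786 A.

I_in ≈ 0.0786 A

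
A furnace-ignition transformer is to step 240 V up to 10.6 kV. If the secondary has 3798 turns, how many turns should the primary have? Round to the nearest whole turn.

N_p/N_s = V_p/V_s, so N_p = 3798 × 240/10600 = 86.0 ≈ 86 turns.

N_p = 86 turns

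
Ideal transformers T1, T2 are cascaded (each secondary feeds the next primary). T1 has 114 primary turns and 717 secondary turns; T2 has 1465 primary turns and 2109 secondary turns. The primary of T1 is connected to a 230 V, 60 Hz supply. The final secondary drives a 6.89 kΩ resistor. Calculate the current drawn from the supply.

I_supply ≈ 2.74 A

After T1: V = 230.00 × 717/114 = 1446.6 V.
After T2: V = 1446.6 × 2109/1465 = 2082.5 V.
I_load = 2082.5/6890 = 0.30225 A, so P_out = 2082.5 × 0.30225 = 629.42 W.
All ideal ⇒ P_in = P_out, so I_supply = 629.42/230 = 2.74 A.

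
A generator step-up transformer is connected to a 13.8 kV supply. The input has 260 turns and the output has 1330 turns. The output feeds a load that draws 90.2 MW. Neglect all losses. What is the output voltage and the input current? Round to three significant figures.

V_out = V_in × N_out/N_in = 13800 × 1330/260 = 70592 V.
I_out = P/V_out = 9.02×10^7/70592 = 1277.8 A.
I_in = I_out × N_out/N_in = 1277.8 × 1330/260 = 6540 A.

V_out ≈ 70600 V, I_in ≈ 6540 A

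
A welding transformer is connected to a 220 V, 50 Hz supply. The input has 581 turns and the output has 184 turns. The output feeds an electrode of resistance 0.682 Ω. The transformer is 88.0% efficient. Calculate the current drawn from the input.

I_in ≈ 36.8 A

V_out = 220 × 184/581 = 69.673 V.
I_out = V_out/R = 69.673/0.682 = 102.16 A.
P_out = V_out I_out = 69.673 × 102.16 = 7117.8 W.
P_in = P_out/η = 7117.8/0.880 = 8088.4 W.
I_in = P_in/V_in = 8088.4/220 = 36.8 A.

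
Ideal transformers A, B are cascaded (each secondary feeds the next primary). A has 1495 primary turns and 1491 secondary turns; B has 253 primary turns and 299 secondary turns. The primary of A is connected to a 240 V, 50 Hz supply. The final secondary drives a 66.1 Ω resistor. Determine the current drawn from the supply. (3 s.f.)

After A: V = 240.00 × 1491/1495 = 239.36 V.
After B: V = 239.36 × 299/253 = 282.88 V.
I_load = 282.88/66.1 = 4.2795 A, so P_out = 282.88 × 4.2795 = 1210.6 W.
All ideal ⇒ P_in = P_out, so I_supply = 1210.6/240 = 5.04 A.

I_supply ≈ 5.04 A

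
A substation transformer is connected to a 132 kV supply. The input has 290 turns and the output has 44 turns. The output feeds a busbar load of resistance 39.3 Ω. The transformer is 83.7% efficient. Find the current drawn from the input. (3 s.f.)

V_out = 132000 × 44/290 = 20028 V.
I_out = V_out/R = 20028/39.3 = 509.61 A.
P_out = V_out I_out = 20028 × 509.61 = 1.0206×10^7 W.
P_in = P_out/η = 1.0206×10^7/0.837 = 1.2194×10^7 W.
I_in = P_in/V_in = 1.2194×10^7/132000 = 92.4 A.

I_in ≈ 92.4 A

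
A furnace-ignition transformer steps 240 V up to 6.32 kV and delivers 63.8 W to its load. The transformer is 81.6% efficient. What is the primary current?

I_p ≈ 0.326 A

P_in = P_out/η = 63.8/0.816 = 78.186 W.
I_p = P_in/V_p = 78.186/240 = 0.326 A.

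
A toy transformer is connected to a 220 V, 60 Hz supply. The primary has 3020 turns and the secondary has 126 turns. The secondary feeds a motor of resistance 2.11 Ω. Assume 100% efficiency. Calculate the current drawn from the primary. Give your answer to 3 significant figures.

I_p ≈ 0.181 A

V_s = V_p × N_s/N_p = 220 × 126/3020 = 9.1788 V.
I_s = V_s/R = 9.1788/2.11 = 4.3501 A.
For an ideal transformer I_p N_p = I_s N_s, so I_p = 4.3501 × 126/3020 = 0.181 A.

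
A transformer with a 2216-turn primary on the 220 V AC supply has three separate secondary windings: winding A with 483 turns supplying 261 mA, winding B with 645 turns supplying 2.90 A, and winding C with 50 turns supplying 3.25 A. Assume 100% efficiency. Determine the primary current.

V_A = 220 × 483/2216 = 47.951 V; V_B = 220 × 645/2216 = 64.034 V; V_C = 220 × 50/2216 = 4.9639 V.
P_out = V_A I_A + V_B I_B + V_C I_C = 47.951×0.261 + 64.034×2.90 + 4.9639×3.25 = 12.515 + 185.70 + 16.133 = 214.35 W.
Ideal ⇒ P_in = P_out, so I_p = P_out/V_p = 214.35/220 = 0.974 A.

I_p ≈ 0.974 A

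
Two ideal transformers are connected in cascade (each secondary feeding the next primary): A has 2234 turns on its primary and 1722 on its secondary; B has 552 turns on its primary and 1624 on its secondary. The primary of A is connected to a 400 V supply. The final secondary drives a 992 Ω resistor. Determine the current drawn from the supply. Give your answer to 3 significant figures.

I_supply ≈ 2.07 A

Secondary of A: V = 400.00 × 1722/2234 = 308.33 V.
Secondary of B: V = 308.33 × 1624/552 = 907.10 V.
I_load = 907.10/992 = 0.91442 A, so P_out = 907.10 × 0.91442 = 829.47 W.
All ideal ⇒ P_in = P_out, so I_supply = 829.47/400 = 2.07 A.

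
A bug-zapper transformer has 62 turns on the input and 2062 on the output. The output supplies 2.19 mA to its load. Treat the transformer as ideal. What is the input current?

I_in ≈ 0.0728 A

For an ideal transformer I_in/I_out = N_out/N_in, so I_in = 0.00219 × 2062/62 = 0.0728 A.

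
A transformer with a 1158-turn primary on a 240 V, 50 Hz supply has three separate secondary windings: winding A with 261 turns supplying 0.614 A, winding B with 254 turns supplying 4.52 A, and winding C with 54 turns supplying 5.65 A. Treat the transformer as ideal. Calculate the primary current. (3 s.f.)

V_A = 240 × 261/1158 = 54.093 V; V_B = 240 × 254/1158 = 52.642 V; V_C = 240 × 54/1158 = 11.192 V.
P_out = V_A I_A + V_B I_B + V_C I_C = 54.093×0.614 + 52.642×4.52 + 11.192×5.65 = 33.213 + 237.94 + 63.233 = 334.39 W.
Ideal ⇒ P_in = P_out, so I_p = P_out/V_p = 334.39/240 = 1.39 A.

I_p ≈ 1.39 A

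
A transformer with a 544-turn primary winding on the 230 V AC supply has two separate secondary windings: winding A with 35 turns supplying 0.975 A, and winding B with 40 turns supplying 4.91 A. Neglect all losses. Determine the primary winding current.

V_A = 230 × 35/544 = 14.798 V; V_B = 230 × 40/544 = 16.912 V.
P_out = V_A I_A + V_B I_B = 14.798×0.975 + 16.912×4.91 = 14.428 + 83.037 = 97.465 W.
Ideal ⇒ P_in = P_out, so I_p = P_out/V_p = 97.465/230 = 0.424 A.

I_p ≈ 0.424 A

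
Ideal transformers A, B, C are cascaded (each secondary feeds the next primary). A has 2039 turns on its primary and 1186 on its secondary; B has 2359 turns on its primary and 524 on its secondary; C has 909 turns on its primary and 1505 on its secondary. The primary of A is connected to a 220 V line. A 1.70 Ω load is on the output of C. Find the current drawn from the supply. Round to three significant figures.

Secondary of A: V = 220.00 × 1186/2039 = 127.96 V.
Secondary of B: V = 127.96 × 524/2359 = 28.425 V.
Secondary of C: V = 28.425 × 1505/909 = 47.062 V.
I_load = 47.062/1.70 = 27.683 A, so P_out = 47.062 × 27.683 = 1302.8 W.
All ideal ⇒ P_in = P_out, so I_supply = 1302.8/220 = 5.92 A.

I_supply ≈ 5.92 A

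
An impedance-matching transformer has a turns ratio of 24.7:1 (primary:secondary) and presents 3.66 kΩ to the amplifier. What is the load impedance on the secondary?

Z_s ≈ 6.00 Ω

Z_s = Z_p/(N_p/N_s)² = 3660/24.7² = 6.00 Ω.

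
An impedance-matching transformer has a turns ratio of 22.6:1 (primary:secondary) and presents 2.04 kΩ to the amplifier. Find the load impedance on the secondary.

Z_s ≈ 3.99 Ω

Z_s = Z_p/(N_p/N_s)² = 2040/22.6² = 3.99 Ω.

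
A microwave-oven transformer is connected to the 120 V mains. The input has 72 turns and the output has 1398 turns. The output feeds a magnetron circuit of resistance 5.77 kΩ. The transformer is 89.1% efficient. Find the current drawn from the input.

I_in ≈ 8.80 A

V_out = 120 × 1398/72 = 2330.0 V.
I_out = V_out/R = 2330.0/5770 = 0.40381 A.
P_out = V_out I_out = 2330.0 × 0.40381 = 940.88 W.
P_in = P_out/η = 940.88/0.891 = 1056.0 W.
I_in = P_in/V_in = 1056.0/120 = 8.80 A.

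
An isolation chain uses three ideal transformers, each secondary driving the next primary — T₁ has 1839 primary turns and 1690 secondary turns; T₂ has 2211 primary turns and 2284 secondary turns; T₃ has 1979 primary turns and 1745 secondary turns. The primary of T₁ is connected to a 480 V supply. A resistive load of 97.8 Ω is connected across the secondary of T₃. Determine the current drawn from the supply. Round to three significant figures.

I_supply ≈ 3.44 A

After T₁: V = 480.00 × 1690/1839 = 441.11 V.
After T₂: V = 441.11 × 2284/2211 = 455.67 V.
After T₃: V = 455.67 × 1745/1979 = 401.79 V.
I_load = 401.79/97.8 = 4.1083 A, so P_out = 401.79 × 4.1083 = 1650.7 W.
All ideal ⇒ P_in = P_out, so I_supply = 1650.7/480 = 3.44 A.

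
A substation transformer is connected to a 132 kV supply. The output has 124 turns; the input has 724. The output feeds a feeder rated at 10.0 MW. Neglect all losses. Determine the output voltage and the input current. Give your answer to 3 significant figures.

V_out = V_in × N_out/N_in = 132000 × 124/724 = 22608 V.
I_out = P/V_out = 1.00×10^7/22608 = 442.33 A.
I_in = I_out × N_out/N_in = 442.33 × 124/724 = 75.8 A.

V_out ≈ 22600 V, I_in ≈ 75.8 A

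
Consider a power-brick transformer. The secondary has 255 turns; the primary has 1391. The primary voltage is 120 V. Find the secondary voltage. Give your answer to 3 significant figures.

V_s ≈ 22.0 V

V_s/V_p = N_s/N_p, so V_s = 120 × 255/1391 = 22.0 V.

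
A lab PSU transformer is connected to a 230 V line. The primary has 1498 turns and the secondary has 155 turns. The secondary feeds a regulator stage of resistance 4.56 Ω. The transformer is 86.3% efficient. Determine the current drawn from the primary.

I_p ≈ 0.626 A

V_s = 230 × 155/1498 = 23.798 V.
I_s = V_s/R = 23.798/4.56 = 5.2189 A.
P_out = V_s I_s = 23.798 × 5.2189 = 124.20 W.
P_in = P_out/η = 124.20/0.863 = 143.92 W.
I_p = P_in/V_p = 143.92/230 = 0.626 A.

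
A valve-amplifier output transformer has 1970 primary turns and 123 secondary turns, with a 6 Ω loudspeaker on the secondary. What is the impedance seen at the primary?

Z_p = (N_p/N_s)² × Z_s = (1970/123)² × 6 = 1540 Ω.

Z_p ≈ 1540 Ω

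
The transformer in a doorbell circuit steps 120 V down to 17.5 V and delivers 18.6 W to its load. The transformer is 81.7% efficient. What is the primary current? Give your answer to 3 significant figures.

P_in = P_out/η = 18.6/0.817 = 22.766 W.
I_p = P_in/V_p = 22.766/120 = 0.190 A.

I_p ≈ 0.190 A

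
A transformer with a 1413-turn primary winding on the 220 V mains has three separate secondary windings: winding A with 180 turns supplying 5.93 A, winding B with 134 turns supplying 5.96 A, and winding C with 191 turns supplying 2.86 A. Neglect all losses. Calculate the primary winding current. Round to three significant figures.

I_p ≈ 1.71 A

V_A = 220 × 180/1413 = 28.025 V; V_B = 220 × 134/1413 = 20.863 V; V_C = 220 × 191/1413 = 29.738 V.
P_out = V_A I_A + V_B I_B + V_C I_C = 28.025×5.93 + 20.863×5.96 + 29.738×2.86 = 166.19 + 124.35 + 85.051 = 375.59 W.
Ideal ⇒ P_in = P_out, so I_p = P_out/V_p = 375.59/220 = 1.71 A.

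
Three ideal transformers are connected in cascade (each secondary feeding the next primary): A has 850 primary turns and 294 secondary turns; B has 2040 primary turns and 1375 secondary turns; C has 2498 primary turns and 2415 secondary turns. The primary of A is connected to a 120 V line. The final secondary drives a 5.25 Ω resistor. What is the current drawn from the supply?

I_supply ≈ 1.16 A

After A: V = 120.00 × 294/850 = 41.506 V.
After B: V = 41.506 × 1375/2040 = 27.976 V.
After C: V = 27.976 × 2415/2498 = 27.046 V.
I_load = 27.046/5.25 = 5.1517 A, so P_out = 27.046 × 5.1517 = 139.33 W.
All ideal ⇒ P_in = P_out, so I_supply = 139.33/120 = 1.16 A.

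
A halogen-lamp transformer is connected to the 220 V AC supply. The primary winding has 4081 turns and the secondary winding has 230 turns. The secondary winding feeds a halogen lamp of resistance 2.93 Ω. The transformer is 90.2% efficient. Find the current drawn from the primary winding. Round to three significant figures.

V_s = 220 × 230/4081 = 12.399 V.
I_s = V_s/R = 12.399/2.93 = 4.2317 A.
P_out = V_s I_s = 12.399 × 4.2317 = 52.469 W.
P_in = P_out/η = 52.469/0.902 = 58.169 W.
I_p = P_in/V_p = 58.169/220 = 0.264 A.

I_p ≈ 0.264 A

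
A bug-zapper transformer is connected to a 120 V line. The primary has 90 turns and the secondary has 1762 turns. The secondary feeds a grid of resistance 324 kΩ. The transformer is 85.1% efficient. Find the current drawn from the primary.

I_p ≈ 0.167 A

V_s = 120 × 1762/90 = 2349.3 V.
I_s = V_s/R = 2349.3/324000 = 0.0072510 A.
P_out = V_s I_s = 2349.3 × 0.0072510 = 17.035 W.
P_in = P_out/η = 17.035/0.851 = 20.018 W.
I_p = P_in/V_p = 20.018/120 = 0.167 A.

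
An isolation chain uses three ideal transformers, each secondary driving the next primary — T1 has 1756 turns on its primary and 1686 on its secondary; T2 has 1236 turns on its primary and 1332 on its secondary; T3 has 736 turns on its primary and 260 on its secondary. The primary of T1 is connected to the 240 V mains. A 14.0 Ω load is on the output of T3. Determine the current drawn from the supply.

Secondary of T1: V = 240.00 × 1686/1756 = 230.43 V.
Secondary of T2: V = 230.43 × 1332/1236 = 248.33 V.
Secondary of T3: V = 248.33 × 260/736 = 87.725 V.
I_load = 87.725/14.0 = 6.2661 A, so P_out = 87.725 × 6.2661 = 549.70 W.
All ideal ⇒ P_in = P_out, so I_supply = 549.70/240 = 2.29 A.

I_supply ≈ 2.29 A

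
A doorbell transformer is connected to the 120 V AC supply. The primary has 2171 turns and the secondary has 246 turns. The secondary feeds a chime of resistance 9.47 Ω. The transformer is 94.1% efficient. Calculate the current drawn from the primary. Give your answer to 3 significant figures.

V_s = 120 × 246/2171 = 13.597 V.
I_s = V_s/R = 13.597/9.47 = 1.4358 A.
P_out = V_s I_s = 13.597 × 1.4358 = 19.524 W.
P_in = P_out/η = 19.524/0.941 = 20.748 W.
I_p = P_in/V_p = 20.748/120 = 0.173 A.

I_p ≈ 0.173 A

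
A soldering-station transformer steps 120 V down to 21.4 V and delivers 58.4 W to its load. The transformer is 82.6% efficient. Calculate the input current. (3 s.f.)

P_in = P_out/η = 58.4/0.826 = 70.702 W.
I_in = P_in/V_in = 70.702/120 = 0.589 A.

I_in ≈ 0.589 A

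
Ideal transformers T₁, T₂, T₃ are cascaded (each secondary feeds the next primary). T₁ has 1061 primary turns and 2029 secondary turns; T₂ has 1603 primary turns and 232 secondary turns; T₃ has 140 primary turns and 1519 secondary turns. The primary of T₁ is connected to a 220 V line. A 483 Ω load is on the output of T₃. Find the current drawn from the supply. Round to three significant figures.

I_supply ≈ 4.11 A

After T₁: V = 220.00 × 2029/1061 = 420.72 V.
After T₂: V = 420.72 × 232/1603 = 60.890 V.
After T₃: V = 60.890 × 1519/140 = 660.65 V.
I_load = 660.65/483 = 1.3678 A, so P_out = 660.65 × 1.3678 = 903.65 W.
All ideal ⇒ P_in = P_out, so I_supply = 903.65/220 = 4.11 A.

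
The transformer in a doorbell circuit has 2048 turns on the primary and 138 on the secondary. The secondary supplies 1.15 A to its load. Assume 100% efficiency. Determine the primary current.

For an ideal transformer I_p/I_s = N_s/N_p, so I_p = 1.15 × 138/2048 = 0.0775 A.

I_p ≈ 0.0775 A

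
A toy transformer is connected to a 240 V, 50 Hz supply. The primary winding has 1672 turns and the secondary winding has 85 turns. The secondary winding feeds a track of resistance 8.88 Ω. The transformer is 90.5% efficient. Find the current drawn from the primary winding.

I_p ≈ 0.0772 A

V_s = 240 × 85/1672 = 12.201 V.
I_s = V_s/R = 12.201/8.88 = 1.3740 A.
P_out = V_s I_s = 12.201 × 1.3740 = 16.764 W.
P_in = P_out/η = 16.764/0.905 = 18.524 W.
I_p = P_in/V_p = 18.524/240 = 0.0772 A.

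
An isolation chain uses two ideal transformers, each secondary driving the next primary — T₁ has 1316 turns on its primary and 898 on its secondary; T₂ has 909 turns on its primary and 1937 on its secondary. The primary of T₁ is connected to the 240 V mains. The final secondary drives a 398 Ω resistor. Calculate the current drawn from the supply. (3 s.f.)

After T₁: V = 240.00 × 898/1316 = 163.77 V.
After T₂: V = 163.77 × 1937/909 = 348.98 V.
I_load = 348.98/398 = 0.87683 A, so P_out = 348.98 × 0.87683 = 305.99 W.
All ideal ⇒ P_in = P_out, so I_supply = 305.99/240 = 1.27 A.

I_supply ≈ 1.27 A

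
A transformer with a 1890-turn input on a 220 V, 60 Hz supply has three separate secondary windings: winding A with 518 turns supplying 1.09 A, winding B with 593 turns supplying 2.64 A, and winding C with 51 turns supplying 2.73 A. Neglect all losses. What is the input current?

V_A = 220 × 518/1890 = 60.296 V; V_B = 220 × 593/1890 = 69.026 V; V_C = 220 × 51/1890 = 5.9365 V.
P_out = V_A I_A + V_B I_B + V_C I_C = 60.296×1.09 + 69.026×2.64 + 5.9365×2.73 = 65.723 + 182.23 + 16.207 = 264.16 W.
Ideal ⇒ P_in = P_out, so I_in = P_out/V_in = 264.16/220 = 1.20 A.

I_in ≈ 1.20 A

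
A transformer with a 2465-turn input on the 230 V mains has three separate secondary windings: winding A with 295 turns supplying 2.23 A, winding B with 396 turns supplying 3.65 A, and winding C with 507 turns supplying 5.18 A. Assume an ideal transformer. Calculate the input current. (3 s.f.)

V_A = 230 × 295/2465 = 27.525 V; V_B = 230 × 396/2465 = 36.949 V; V_C = 230 × 507/2465 = 47.306 V.
P_out = V_A I_A + V_B I_B + V_C I_C = 27.525×2.23 + 36.949×3.65 + 47.306×5.18 = 61.382 + 134.86 + 245.05 = 441.29 W.
Ideal ⇒ P_in = P_out, so I_in = P_out/V_in = 441.29/230 = 1.92 A.

I_in ≈ 1.92 A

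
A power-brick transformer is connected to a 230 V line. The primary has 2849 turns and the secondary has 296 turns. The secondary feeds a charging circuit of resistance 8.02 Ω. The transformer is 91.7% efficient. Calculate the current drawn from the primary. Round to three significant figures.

V_s = 230 × 296/2849 = 23.896 V.
I_s = V_s/R = 23.896/8.02 = 2.9796 A.
P_out = V_s I_s = 23.896 × 2.9796 = 71.200 W.
P_in = P_out/η = 71.200/0.917 = 77.644 W.
I_p = P_in/V_p = 77.644/230 = 0.338 A.

I_p ≈ 0.338 A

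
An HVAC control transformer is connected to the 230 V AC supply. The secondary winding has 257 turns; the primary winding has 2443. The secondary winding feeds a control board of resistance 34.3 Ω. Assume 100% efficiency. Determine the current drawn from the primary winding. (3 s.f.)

V_s = V_p × N_s/N_p = 230 × 257/2443 = 24.196 V.
I_s = V_s/R = 24.196/34.3 = 0.70541 A.
For an ideal transformer I_p N_p = I_s N_s, so I_p = 0.70541 × 257/2443 = 0.0742 A.

I_p ≈ 0.0742 A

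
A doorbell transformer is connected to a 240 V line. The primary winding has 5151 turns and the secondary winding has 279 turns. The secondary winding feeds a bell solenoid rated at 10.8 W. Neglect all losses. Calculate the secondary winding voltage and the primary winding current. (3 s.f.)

V_s ≈ 13.0 V, I_p ≈ 0.0450 A

V_s = V_p × N_s/N_p = 240 × 279/5151 = 12.999 V.
I_s = P/V_s = 10.8/12.999 = 0.83081 A.
I_p = I_s × N_s/N_p = 0.83081 × 279/5151 = 0.0450 A.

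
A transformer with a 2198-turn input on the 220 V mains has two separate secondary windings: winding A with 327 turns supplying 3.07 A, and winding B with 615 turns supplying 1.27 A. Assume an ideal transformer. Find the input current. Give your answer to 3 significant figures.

I_in ≈ 0.812 A

V_A = 220 × 327/2198 = 32.730 V; V_B = 220 × 615/2198 = 61.556 V.
P_out = V_A I_A + V_B I_B = 32.730×3.07 + 61.556×1.27 = 100.48 + 78.176 = 178.66 W.
Ideal ⇒ P_in = P_out, so I_in = P_out/V_in = 178.66/220 = 0.812 A.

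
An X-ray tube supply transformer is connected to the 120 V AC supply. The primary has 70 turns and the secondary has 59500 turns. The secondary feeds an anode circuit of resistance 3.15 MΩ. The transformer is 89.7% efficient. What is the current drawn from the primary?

V_s = 120 × 59500/70 = 102000 V.
I_s = V_s/R = 102000/(3.15×10^6) = 0.032381 A.
P_out = V_s I_s = 102000 × 0.032381 = 3302.9 W.
P_in = P_out/η = 3302.9/0.897 = 3682.1 W.
I_p = P_in/V_p = 3682.1/120 = 30.7 A.

I_p ≈ 30.7 A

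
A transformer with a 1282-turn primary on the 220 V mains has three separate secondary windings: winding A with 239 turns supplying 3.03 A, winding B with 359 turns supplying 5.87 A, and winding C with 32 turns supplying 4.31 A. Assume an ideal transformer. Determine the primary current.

V_A = 220 × 239/1282 = 41.014 V; V_B = 220 × 359/1282 = 61.607 V; V_C = 220 × 32/1282 = 5.4914 V.
P_out = V_A I_A + V_B I_B + V_C I_C = 41.014×3.03 + 61.607×5.87 + 5.4914×4.31 = 124.27 + 361.63 + 23.668 = 509.57 W.
Ideal ⇒ P_in = P_out, so I_p = P_out/V_p = 509.57/220 = 2.32 A.

I_p ≈ 2.32 A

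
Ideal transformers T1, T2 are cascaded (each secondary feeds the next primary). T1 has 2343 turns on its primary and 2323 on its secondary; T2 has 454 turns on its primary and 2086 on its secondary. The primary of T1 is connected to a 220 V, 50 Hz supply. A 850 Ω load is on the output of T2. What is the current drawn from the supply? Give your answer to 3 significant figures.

Secondary of T1: V = 220.00 × 2323/2343 = 218.12 V.
Secondary of T2: V = 218.12 × 2086/454 = 1002.2 V.
I_load = 1002.2/850 = 1.1791 A, so P_out = 1002.2 × 1.1791 = 1181.7 W.
All ideal ⇒ P_in = P_out, so I_supply = 1181.7/220 = 5.37 A.

I_supply ≈ 5.37 A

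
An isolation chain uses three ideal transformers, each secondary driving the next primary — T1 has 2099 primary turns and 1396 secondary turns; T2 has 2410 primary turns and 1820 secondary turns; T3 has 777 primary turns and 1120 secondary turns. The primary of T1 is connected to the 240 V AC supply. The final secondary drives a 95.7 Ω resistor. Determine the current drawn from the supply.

I_supply ≈ 1.31 A

After T1: V = 240.00 × 1396/2099 = 159.62 V.
After T2: V = 159.62 × 1820/2410 = 120.54 V.
After T3: V = 120.54 × 1120/777 = 173.75 V.
I_load = 173.75/95.7 = 1.8156 A, so P_out = 173.75 × 1.8156 = 315.47 W.
All ideal ⇒ P_in = P_out, so I_supply = 315.47/240 = 1.31 A.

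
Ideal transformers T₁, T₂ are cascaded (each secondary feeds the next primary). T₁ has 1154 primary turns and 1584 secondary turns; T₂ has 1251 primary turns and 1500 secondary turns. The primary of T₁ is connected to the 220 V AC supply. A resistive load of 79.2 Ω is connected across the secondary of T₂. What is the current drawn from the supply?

I_supply ≈ 7.52 A

After T₁: V = 220.00 × 1584/1154 = 301.98 V.
After T₂: V = 301.98 × 1500/1251 = 362.08 V.
I_load = 362.08/79.2 = 4.5717 A, so P_out = 362.08 × 4.5717 = 1655.3 W.
All ideal ⇒ P_in = P_out, so I_supply = 1655.3/220 = 7.52 A.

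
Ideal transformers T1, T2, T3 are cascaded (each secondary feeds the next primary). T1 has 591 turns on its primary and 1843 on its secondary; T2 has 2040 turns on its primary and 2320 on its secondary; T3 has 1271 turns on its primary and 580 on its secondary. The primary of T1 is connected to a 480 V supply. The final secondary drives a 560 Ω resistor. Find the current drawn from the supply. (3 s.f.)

I_supply ≈ 2.24 A

Secondary of T1: V = 480.00 × 1843/591 = 1496.9 V.
Secondary of T2: V = 1496.9 × 2320/2040 = 1702.3 V.
Secondary of T3: V = 1702.3 × 580/1271 = 776.82 V.
I_load = 776.82/560 = 1.3872 A, so P_out = 776.82 × 1.3872 = 1077.6 W.
All ideal ⇒ P_in = P_out, so I_supply = 1077.6/480 = 2.24 A.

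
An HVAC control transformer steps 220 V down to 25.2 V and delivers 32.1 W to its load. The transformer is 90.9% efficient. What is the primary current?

P_in = P_out/η = 32.1/0.909 = 35.314 W.
I_p = P_in/V_p = 35.314/220 = 0.161 A.

I_p ≈ 0.161 A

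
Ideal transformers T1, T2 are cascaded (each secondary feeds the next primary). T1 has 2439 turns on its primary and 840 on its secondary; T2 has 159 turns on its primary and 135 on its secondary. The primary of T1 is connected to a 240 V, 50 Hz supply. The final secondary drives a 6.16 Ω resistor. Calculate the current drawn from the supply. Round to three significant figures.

I_supply ≈ 3.33 A

After T1: V = 240.00 × 840/2439 = 82.657 V.
After T2: V = 82.657 × 135/159 = 70.180 V.
I_load = 70.180/6.16 = 11.393 A, so P_out = 70.180 × 11.393 = 799.56 W.
All ideal ⇒ P_in = P_out, so I_supply = 799.56/240 = 3.33 A.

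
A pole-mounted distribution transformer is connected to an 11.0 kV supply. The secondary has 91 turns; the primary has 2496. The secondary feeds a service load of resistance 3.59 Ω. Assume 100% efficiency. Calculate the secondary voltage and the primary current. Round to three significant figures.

V_s ≈ 401 V, I_p ≈ 4.07 A

V_s = V_p × N_s/N_p = 11000 × 91/2496 = 401.04 V.
I_s = V_s/R = 401.04/3.59 = 111.71 A.
I_p = I_s × N_s/N_p = 111.71 × 91/2496 = 4.07 A.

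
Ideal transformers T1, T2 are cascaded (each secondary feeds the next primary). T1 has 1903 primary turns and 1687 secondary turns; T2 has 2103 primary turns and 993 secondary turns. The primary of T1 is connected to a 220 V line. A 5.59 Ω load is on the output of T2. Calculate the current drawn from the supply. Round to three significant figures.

I_supply ≈ 6.90 A

Secondary of T1: V = 220.00 × 1687/1903 = 195.03 V.
Secondary of T2: V = 195.03 × 993/2103 = 92.089 V.
I_load = 92.089/5.59 = 16.474 A, so P_out = 92.089 × 16.474 = 1517.1 W.
All ideal ⇒ P_in = P_out, so I_supply = 1517.1/220 = 6.90 A.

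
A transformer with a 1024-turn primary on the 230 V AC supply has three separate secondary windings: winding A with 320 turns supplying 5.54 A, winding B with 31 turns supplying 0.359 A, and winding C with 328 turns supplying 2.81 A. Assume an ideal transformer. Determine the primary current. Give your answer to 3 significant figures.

V_A = 230 × 320/1024 = 71.875 V; V_B = 230 × 31/1024 = 6.9629 V; V_C = 230 × 328/1024 = 73.672 V.
P_out = V_A I_A + V_B I_B + V_C I_C = 71.875×5.54 + 6.9629×0.359 + 73.672×2.81 = 398.19 + 2.4997 + 207.02 = 607.71 W.
Ideal ⇒ P_in = P_out, so I_p = P_out/V_p = 607.71/230 = 2.64 A.

I_p ≈ 2.64 A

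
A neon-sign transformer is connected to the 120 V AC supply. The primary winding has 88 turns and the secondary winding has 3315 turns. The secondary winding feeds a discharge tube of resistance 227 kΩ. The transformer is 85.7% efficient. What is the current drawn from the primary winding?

V_s = 120 × 3315/88 = 4520.5 V.
I_s = V_s/R = 4520.5/227000 = 0.019914 A.
P_out = V_s I_s = 4520.5 × 0.019914 = 90.020 W.
P_in = P_out/η = 90.020/0.857 = 105.04 W.
I_p = P_in/V_p = 105.04/120 = 0.875 A.

I_p ≈ 0.875 A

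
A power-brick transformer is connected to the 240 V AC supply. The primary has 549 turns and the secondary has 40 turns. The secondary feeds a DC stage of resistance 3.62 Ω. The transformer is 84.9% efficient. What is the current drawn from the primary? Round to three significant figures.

I_p ≈ 0.415 A

V_s = 240 × 40/549 = 17.486 V.
I_s = V_s/R = 17.486/3.62 = 4.8305 A.
P_out = V_s I_s = 17.486 × 4.8305 = 84.467 W.
P_in = P_out/η = 84.467/0.849 = 99.490 W.
I_p = P_in/V_p = 99.490/240 = 0.415 A.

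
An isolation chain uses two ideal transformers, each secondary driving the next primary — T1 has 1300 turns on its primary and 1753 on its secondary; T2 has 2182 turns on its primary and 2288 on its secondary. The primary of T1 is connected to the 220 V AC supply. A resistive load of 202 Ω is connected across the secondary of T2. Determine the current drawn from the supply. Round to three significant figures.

Secondary of T1: V = 220.00 × 1753/1300 = 296.66 V.
Secondary of T2: V = 296.66 × 2288/2182 = 311.07 V.
I_load = 311.07/202 = 1.5400 A, so P_out = 311.07 × 1.5400 = 479.04 W.
All ideal ⇒ P_in = P_out, so I_supply = 479.04/220 = 2.18 A.

I_supply ≈ 2.18 A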